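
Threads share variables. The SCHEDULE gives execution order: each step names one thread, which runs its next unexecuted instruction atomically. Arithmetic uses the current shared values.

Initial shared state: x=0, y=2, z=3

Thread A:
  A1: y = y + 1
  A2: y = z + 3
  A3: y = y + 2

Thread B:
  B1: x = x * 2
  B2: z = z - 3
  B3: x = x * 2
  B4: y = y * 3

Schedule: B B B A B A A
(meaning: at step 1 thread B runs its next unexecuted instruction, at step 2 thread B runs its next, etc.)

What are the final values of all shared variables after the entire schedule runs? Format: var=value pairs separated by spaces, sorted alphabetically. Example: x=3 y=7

Answer: x=0 y=5 z=0

Derivation:
Step 1: thread B executes B1 (x = x * 2). Shared: x=0 y=2 z=3. PCs: A@0 B@1
Step 2: thread B executes B2 (z = z - 3). Shared: x=0 y=2 z=0. PCs: A@0 B@2
Step 3: thread B executes B3 (x = x * 2). Shared: x=0 y=2 z=0. PCs: A@0 B@3
Step 4: thread A executes A1 (y = y + 1). Shared: x=0 y=3 z=0. PCs: A@1 B@3
Step 5: thread B executes B4 (y = y * 3). Shared: x=0 y=9 z=0. PCs: A@1 B@4
Step 6: thread A executes A2 (y = z + 3). Shared: x=0 y=3 z=0. PCs: A@2 B@4
Step 7: thread A executes A3 (y = y + 2). Shared: x=0 y=5 z=0. PCs: A@3 B@4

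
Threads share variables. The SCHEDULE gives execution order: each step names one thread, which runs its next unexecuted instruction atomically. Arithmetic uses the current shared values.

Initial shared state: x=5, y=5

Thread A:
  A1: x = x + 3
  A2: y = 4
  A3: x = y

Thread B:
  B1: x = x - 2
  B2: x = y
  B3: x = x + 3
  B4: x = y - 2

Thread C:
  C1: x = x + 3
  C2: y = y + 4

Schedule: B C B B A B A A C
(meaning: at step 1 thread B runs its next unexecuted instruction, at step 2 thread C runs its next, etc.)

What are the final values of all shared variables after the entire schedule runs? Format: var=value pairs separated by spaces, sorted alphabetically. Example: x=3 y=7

Answer: x=4 y=8

Derivation:
Step 1: thread B executes B1 (x = x - 2). Shared: x=3 y=5. PCs: A@0 B@1 C@0
Step 2: thread C executes C1 (x = x + 3). Shared: x=6 y=5. PCs: A@0 B@1 C@1
Step 3: thread B executes B2 (x = y). Shared: x=5 y=5. PCs: A@0 B@2 C@1
Step 4: thread B executes B3 (x = x + 3). Shared: x=8 y=5. PCs: A@0 B@3 C@1
Step 5: thread A executes A1 (x = x + 3). Shared: x=11 y=5. PCs: A@1 B@3 C@1
Step 6: thread B executes B4 (x = y - 2). Shared: x=3 y=5. PCs: A@1 B@4 C@1
Step 7: thread A executes A2 (y = 4). Shared: x=3 y=4. PCs: A@2 B@4 C@1
Step 8: thread A executes A3 (x = y). Shared: x=4 y=4. PCs: A@3 B@4 C@1
Step 9: thread C executes C2 (y = y + 4). Shared: x=4 y=8. PCs: A@3 B@4 C@2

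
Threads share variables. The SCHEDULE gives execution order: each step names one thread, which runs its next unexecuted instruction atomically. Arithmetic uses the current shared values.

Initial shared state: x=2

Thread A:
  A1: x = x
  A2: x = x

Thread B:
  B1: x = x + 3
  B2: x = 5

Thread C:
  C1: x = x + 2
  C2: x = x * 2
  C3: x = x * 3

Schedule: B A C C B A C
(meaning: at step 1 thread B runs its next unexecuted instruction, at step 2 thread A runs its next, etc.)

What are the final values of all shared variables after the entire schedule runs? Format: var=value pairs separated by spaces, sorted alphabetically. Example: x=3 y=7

Answer: x=15

Derivation:
Step 1: thread B executes B1 (x = x + 3). Shared: x=5. PCs: A@0 B@1 C@0
Step 2: thread A executes A1 (x = x). Shared: x=5. PCs: A@1 B@1 C@0
Step 3: thread C executes C1 (x = x + 2). Shared: x=7. PCs: A@1 B@1 C@1
Step 4: thread C executes C2 (x = x * 2). Shared: x=14. PCs: A@1 B@1 C@2
Step 5: thread B executes B2 (x = 5). Shared: x=5. PCs: A@1 B@2 C@2
Step 6: thread A executes A2 (x = x). Shared: x=5. PCs: A@2 B@2 C@2
Step 7: thread C executes C3 (x = x * 3). Shared: x=15. PCs: A@2 B@2 C@3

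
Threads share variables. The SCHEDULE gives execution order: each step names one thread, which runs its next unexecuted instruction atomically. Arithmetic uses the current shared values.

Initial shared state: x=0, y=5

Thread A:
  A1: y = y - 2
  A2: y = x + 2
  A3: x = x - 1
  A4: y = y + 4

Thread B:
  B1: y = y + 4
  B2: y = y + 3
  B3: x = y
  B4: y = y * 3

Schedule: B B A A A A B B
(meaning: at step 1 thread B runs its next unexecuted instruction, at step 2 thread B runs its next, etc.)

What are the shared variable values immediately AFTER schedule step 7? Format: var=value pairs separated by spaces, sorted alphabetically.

Answer: x=6 y=6

Derivation:
Step 1: thread B executes B1 (y = y + 4). Shared: x=0 y=9. PCs: A@0 B@1
Step 2: thread B executes B2 (y = y + 3). Shared: x=0 y=12. PCs: A@0 B@2
Step 3: thread A executes A1 (y = y - 2). Shared: x=0 y=10. PCs: A@1 B@2
Step 4: thread A executes A2 (y = x + 2). Shared: x=0 y=2. PCs: A@2 B@2
Step 5: thread A executes A3 (x = x - 1). Shared: x=-1 y=2. PCs: A@3 B@2
Step 6: thread A executes A4 (y = y + 4). Shared: x=-1 y=6. PCs: A@4 B@2
Step 7: thread B executes B3 (x = y). Shared: x=6 y=6. PCs: A@4 B@3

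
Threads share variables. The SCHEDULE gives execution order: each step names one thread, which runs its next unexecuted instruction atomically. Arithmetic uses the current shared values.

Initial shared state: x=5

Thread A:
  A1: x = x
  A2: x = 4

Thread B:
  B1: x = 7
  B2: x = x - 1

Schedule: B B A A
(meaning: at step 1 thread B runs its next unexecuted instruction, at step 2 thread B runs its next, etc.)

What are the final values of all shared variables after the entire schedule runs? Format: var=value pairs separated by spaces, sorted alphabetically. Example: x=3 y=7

Answer: x=4

Derivation:
Step 1: thread B executes B1 (x = 7). Shared: x=7. PCs: A@0 B@1
Step 2: thread B executes B2 (x = x - 1). Shared: x=6. PCs: A@0 B@2
Step 3: thread A executes A1 (x = x). Shared: x=6. PCs: A@1 B@2
Step 4: thread A executes A2 (x = 4). Shared: x=4. PCs: A@2 B@2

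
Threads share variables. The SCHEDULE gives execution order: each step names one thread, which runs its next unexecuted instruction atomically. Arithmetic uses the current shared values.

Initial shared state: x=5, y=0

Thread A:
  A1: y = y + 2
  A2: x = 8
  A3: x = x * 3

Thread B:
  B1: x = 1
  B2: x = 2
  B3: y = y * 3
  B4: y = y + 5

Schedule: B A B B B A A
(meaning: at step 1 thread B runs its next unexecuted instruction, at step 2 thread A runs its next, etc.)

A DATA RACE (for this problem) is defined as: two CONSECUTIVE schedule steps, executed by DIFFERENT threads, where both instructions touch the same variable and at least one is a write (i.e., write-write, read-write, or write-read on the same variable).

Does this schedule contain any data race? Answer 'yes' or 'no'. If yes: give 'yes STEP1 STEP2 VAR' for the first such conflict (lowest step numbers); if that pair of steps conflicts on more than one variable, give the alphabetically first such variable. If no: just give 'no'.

Answer: no

Derivation:
Steps 1,2: B(r=-,w=x) vs A(r=y,w=y). No conflict.
Steps 2,3: A(r=y,w=y) vs B(r=-,w=x). No conflict.
Steps 3,4: same thread (B). No race.
Steps 4,5: same thread (B). No race.
Steps 5,6: B(r=y,w=y) vs A(r=-,w=x). No conflict.
Steps 6,7: same thread (A). No race.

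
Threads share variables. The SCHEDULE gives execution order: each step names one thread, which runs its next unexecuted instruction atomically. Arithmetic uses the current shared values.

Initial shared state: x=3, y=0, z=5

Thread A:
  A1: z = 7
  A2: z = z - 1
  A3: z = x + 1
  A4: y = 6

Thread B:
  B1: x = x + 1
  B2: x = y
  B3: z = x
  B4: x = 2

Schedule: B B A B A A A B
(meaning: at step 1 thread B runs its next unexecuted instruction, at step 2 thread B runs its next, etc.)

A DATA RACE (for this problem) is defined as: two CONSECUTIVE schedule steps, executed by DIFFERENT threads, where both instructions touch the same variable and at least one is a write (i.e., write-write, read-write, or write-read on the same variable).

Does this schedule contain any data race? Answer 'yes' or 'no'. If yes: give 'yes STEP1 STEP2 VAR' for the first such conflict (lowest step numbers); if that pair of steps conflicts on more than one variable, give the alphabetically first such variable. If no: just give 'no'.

Answer: yes 3 4 z

Derivation:
Steps 1,2: same thread (B). No race.
Steps 2,3: B(r=y,w=x) vs A(r=-,w=z). No conflict.
Steps 3,4: A(z = 7) vs B(z = x). RACE on z (W-W).
Steps 4,5: B(z = x) vs A(z = z - 1). RACE on z (W-W).
Steps 5,6: same thread (A). No race.
Steps 6,7: same thread (A). No race.
Steps 7,8: A(r=-,w=y) vs B(r=-,w=x). No conflict.
First conflict at steps 3,4.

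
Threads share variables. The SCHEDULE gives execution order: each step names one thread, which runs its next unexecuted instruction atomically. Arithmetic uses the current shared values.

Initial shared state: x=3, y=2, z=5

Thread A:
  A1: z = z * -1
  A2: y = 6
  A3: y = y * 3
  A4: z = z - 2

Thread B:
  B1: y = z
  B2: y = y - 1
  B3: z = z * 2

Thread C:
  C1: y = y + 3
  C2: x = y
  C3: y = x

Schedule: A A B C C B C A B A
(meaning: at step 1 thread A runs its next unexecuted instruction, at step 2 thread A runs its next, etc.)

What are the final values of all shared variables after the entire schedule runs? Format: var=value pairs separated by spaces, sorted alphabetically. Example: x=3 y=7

Answer: x=-2 y=-6 z=-12

Derivation:
Step 1: thread A executes A1 (z = z * -1). Shared: x=3 y=2 z=-5. PCs: A@1 B@0 C@0
Step 2: thread A executes A2 (y = 6). Shared: x=3 y=6 z=-5. PCs: A@2 B@0 C@0
Step 3: thread B executes B1 (y = z). Shared: x=3 y=-5 z=-5. PCs: A@2 B@1 C@0
Step 4: thread C executes C1 (y = y + 3). Shared: x=3 y=-2 z=-5. PCs: A@2 B@1 C@1
Step 5: thread C executes C2 (x = y). Shared: x=-2 y=-2 z=-5. PCs: A@2 B@1 C@2
Step 6: thread B executes B2 (y = y - 1). Shared: x=-2 y=-3 z=-5. PCs: A@2 B@2 C@2
Step 7: thread C executes C3 (y = x). Shared: x=-2 y=-2 z=-5. PCs: A@2 B@2 C@3
Step 8: thread A executes A3 (y = y * 3). Shared: x=-2 y=-6 z=-5. PCs: A@3 B@2 C@3
Step 9: thread B executes B3 (z = z * 2). Shared: x=-2 y=-6 z=-10. PCs: A@3 B@3 C@3
Step 10: thread A executes A4 (z = z - 2). Shared: x=-2 y=-6 z=-12. PCs: A@4 B@3 C@3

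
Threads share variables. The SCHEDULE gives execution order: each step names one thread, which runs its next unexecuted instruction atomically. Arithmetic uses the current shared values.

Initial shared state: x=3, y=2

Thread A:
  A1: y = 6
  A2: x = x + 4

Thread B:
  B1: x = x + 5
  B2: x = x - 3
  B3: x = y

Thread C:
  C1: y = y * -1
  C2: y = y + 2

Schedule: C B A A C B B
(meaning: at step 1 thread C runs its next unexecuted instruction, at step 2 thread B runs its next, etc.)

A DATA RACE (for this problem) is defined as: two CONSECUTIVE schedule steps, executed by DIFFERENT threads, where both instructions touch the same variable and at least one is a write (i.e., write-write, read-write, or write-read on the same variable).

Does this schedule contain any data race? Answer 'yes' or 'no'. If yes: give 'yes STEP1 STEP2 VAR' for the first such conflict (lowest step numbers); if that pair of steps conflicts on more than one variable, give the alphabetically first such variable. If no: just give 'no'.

Steps 1,2: C(r=y,w=y) vs B(r=x,w=x). No conflict.
Steps 2,3: B(r=x,w=x) vs A(r=-,w=y). No conflict.
Steps 3,4: same thread (A). No race.
Steps 4,5: A(r=x,w=x) vs C(r=y,w=y). No conflict.
Steps 5,6: C(r=y,w=y) vs B(r=x,w=x). No conflict.
Steps 6,7: same thread (B). No race.

Answer: no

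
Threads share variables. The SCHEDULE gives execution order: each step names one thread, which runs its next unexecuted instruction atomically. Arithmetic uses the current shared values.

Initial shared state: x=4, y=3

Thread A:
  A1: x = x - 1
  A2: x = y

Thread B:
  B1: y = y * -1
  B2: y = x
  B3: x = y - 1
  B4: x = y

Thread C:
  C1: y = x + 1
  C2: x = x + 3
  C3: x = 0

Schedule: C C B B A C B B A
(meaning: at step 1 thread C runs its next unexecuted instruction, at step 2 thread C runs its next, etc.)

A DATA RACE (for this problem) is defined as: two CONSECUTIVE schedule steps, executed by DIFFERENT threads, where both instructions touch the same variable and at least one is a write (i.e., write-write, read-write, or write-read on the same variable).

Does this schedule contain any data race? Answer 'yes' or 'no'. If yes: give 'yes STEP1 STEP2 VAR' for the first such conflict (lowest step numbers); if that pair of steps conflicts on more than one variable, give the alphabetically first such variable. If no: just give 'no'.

Steps 1,2: same thread (C). No race.
Steps 2,3: C(r=x,w=x) vs B(r=y,w=y). No conflict.
Steps 3,4: same thread (B). No race.
Steps 4,5: B(y = x) vs A(x = x - 1). RACE on x (R-W).
Steps 5,6: A(x = x - 1) vs C(x = 0). RACE on x (W-W).
Steps 6,7: C(x = 0) vs B(x = y - 1). RACE on x (W-W).
Steps 7,8: same thread (B). No race.
Steps 8,9: B(x = y) vs A(x = y). RACE on x (W-W).
First conflict at steps 4,5.

Answer: yes 4 5 x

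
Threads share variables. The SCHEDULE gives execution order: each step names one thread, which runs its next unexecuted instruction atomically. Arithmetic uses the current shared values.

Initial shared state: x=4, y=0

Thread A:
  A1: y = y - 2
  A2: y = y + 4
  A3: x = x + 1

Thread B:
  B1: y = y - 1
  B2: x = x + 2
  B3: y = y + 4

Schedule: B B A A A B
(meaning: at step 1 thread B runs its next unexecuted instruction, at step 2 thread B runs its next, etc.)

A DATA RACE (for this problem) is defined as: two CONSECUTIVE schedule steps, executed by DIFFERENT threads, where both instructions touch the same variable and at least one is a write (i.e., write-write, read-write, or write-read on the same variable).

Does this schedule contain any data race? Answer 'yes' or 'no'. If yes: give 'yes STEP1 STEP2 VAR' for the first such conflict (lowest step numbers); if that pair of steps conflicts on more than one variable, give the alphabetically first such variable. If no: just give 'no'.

Steps 1,2: same thread (B). No race.
Steps 2,3: B(r=x,w=x) vs A(r=y,w=y). No conflict.
Steps 3,4: same thread (A). No race.
Steps 4,5: same thread (A). No race.
Steps 5,6: A(r=x,w=x) vs B(r=y,w=y). No conflict.

Answer: no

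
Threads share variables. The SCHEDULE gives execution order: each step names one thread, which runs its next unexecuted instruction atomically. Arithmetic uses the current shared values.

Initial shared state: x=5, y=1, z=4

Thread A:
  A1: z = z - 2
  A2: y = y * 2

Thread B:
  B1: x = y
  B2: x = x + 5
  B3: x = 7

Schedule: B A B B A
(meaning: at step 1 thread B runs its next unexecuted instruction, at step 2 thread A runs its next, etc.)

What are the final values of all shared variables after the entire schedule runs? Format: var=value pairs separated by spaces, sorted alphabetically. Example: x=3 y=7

Step 1: thread B executes B1 (x = y). Shared: x=1 y=1 z=4. PCs: A@0 B@1
Step 2: thread A executes A1 (z = z - 2). Shared: x=1 y=1 z=2. PCs: A@1 B@1
Step 3: thread B executes B2 (x = x + 5). Shared: x=6 y=1 z=2. PCs: A@1 B@2
Step 4: thread B executes B3 (x = 7). Shared: x=7 y=1 z=2. PCs: A@1 B@3
Step 5: thread A executes A2 (y = y * 2). Shared: x=7 y=2 z=2. PCs: A@2 B@3

Answer: x=7 y=2 z=2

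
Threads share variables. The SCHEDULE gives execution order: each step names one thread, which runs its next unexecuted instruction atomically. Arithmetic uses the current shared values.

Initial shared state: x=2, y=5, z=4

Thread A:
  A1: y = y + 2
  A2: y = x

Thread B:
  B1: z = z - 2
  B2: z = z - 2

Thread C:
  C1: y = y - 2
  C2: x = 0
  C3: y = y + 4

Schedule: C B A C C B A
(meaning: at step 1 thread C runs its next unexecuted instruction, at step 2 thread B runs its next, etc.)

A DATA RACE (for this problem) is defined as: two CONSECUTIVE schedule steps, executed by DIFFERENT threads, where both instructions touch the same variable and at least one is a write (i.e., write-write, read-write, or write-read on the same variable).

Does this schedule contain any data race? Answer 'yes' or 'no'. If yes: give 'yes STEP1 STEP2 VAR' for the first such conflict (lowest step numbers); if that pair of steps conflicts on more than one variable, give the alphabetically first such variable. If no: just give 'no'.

Answer: no

Derivation:
Steps 1,2: C(r=y,w=y) vs B(r=z,w=z). No conflict.
Steps 2,3: B(r=z,w=z) vs A(r=y,w=y). No conflict.
Steps 3,4: A(r=y,w=y) vs C(r=-,w=x). No conflict.
Steps 4,5: same thread (C). No race.
Steps 5,6: C(r=y,w=y) vs B(r=z,w=z). No conflict.
Steps 6,7: B(r=z,w=z) vs A(r=x,w=y). No conflict.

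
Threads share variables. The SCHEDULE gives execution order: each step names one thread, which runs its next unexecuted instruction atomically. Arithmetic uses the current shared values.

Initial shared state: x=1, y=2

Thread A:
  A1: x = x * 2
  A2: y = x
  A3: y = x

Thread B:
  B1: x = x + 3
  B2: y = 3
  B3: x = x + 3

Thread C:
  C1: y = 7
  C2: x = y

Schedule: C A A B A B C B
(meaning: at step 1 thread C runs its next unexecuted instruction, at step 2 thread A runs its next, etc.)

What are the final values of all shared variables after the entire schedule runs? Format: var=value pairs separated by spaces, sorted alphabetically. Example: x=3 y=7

Answer: x=6 y=3

Derivation:
Step 1: thread C executes C1 (y = 7). Shared: x=1 y=7. PCs: A@0 B@0 C@1
Step 2: thread A executes A1 (x = x * 2). Shared: x=2 y=7. PCs: A@1 B@0 C@1
Step 3: thread A executes A2 (y = x). Shared: x=2 y=2. PCs: A@2 B@0 C@1
Step 4: thread B executes B1 (x = x + 3). Shared: x=5 y=2. PCs: A@2 B@1 C@1
Step 5: thread A executes A3 (y = x). Shared: x=5 y=5. PCs: A@3 B@1 C@1
Step 6: thread B executes B2 (y = 3). Shared: x=5 y=3. PCs: A@3 B@2 C@1
Step 7: thread C executes C2 (x = y). Shared: x=3 y=3. PCs: A@3 B@2 C@2
Step 8: thread B executes B3 (x = x + 3). Shared: x=6 y=3. PCs: A@3 B@3 C@2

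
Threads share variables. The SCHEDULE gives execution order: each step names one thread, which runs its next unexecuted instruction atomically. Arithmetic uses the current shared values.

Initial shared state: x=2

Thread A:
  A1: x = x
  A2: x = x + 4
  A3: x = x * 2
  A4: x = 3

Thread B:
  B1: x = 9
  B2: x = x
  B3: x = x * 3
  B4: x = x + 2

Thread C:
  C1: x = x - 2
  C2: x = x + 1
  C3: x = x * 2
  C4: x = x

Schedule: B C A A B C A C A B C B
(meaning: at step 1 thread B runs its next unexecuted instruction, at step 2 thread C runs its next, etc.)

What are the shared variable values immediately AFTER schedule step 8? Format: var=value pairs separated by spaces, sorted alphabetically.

Step 1: thread B executes B1 (x = 9). Shared: x=9. PCs: A@0 B@1 C@0
Step 2: thread C executes C1 (x = x - 2). Shared: x=7. PCs: A@0 B@1 C@1
Step 3: thread A executes A1 (x = x). Shared: x=7. PCs: A@1 B@1 C@1
Step 4: thread A executes A2 (x = x + 4). Shared: x=11. PCs: A@2 B@1 C@1
Step 5: thread B executes B2 (x = x). Shared: x=11. PCs: A@2 B@2 C@1
Step 6: thread C executes C2 (x = x + 1). Shared: x=12. PCs: A@2 B@2 C@2
Step 7: thread A executes A3 (x = x * 2). Shared: x=24. PCs: A@3 B@2 C@2
Step 8: thread C executes C3 (x = x * 2). Shared: x=48. PCs: A@3 B@2 C@3

Answer: x=48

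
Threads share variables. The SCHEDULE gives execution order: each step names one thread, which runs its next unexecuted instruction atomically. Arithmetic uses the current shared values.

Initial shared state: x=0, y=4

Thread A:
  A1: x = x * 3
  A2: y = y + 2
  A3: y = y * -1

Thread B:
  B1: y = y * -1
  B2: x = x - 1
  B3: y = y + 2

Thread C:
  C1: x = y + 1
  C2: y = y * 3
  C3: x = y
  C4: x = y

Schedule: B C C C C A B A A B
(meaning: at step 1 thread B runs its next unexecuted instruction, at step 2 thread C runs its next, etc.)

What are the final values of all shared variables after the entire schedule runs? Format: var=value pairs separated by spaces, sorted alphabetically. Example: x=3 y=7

Step 1: thread B executes B1 (y = y * -1). Shared: x=0 y=-4. PCs: A@0 B@1 C@0
Step 2: thread C executes C1 (x = y + 1). Shared: x=-3 y=-4. PCs: A@0 B@1 C@1
Step 3: thread C executes C2 (y = y * 3). Shared: x=-3 y=-12. PCs: A@0 B@1 C@2
Step 4: thread C executes C3 (x = y). Shared: x=-12 y=-12. PCs: A@0 B@1 C@3
Step 5: thread C executes C4 (x = y). Shared: x=-12 y=-12. PCs: A@0 B@1 C@4
Step 6: thread A executes A1 (x = x * 3). Shared: x=-36 y=-12. PCs: A@1 B@1 C@4
Step 7: thread B executes B2 (x = x - 1). Shared: x=-37 y=-12. PCs: A@1 B@2 C@4
Step 8: thread A executes A2 (y = y + 2). Shared: x=-37 y=-10. PCs: A@2 B@2 C@4
Step 9: thread A executes A3 (y = y * -1). Shared: x=-37 y=10. PCs: A@3 B@2 C@4
Step 10: thread B executes B3 (y = y + 2). Shared: x=-37 y=12. PCs: A@3 B@3 C@4

Answer: x=-37 y=12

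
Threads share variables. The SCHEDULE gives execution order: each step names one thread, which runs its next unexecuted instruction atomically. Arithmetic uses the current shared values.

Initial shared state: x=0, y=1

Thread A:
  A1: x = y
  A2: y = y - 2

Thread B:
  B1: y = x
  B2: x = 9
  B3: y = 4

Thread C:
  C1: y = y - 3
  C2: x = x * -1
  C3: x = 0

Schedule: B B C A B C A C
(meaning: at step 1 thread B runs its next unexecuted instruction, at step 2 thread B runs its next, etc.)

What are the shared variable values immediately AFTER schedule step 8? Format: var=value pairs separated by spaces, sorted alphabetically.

Answer: x=0 y=2

Derivation:
Step 1: thread B executes B1 (y = x). Shared: x=0 y=0. PCs: A@0 B@1 C@0
Step 2: thread B executes B2 (x = 9). Shared: x=9 y=0. PCs: A@0 B@2 C@0
Step 3: thread C executes C1 (y = y - 3). Shared: x=9 y=-3. PCs: A@0 B@2 C@1
Step 4: thread A executes A1 (x = y). Shared: x=-3 y=-3. PCs: A@1 B@2 C@1
Step 5: thread B executes B3 (y = 4). Shared: x=-3 y=4. PCs: A@1 B@3 C@1
Step 6: thread C executes C2 (x = x * -1). Shared: x=3 y=4. PCs: A@1 B@3 C@2
Step 7: thread A executes A2 (y = y - 2). Shared: x=3 y=2. PCs: A@2 B@3 C@2
Step 8: thread C executes C3 (x = 0). Shared: x=0 y=2. PCs: A@2 B@3 C@3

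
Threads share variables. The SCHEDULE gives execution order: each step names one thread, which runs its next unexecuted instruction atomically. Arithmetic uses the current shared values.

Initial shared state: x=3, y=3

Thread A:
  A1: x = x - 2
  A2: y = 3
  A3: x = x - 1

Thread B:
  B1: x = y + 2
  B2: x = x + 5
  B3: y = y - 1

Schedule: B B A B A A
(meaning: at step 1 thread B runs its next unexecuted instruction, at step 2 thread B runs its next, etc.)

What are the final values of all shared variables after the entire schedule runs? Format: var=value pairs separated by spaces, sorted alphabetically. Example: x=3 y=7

Answer: x=7 y=3

Derivation:
Step 1: thread B executes B1 (x = y + 2). Shared: x=5 y=3. PCs: A@0 B@1
Step 2: thread B executes B2 (x = x + 5). Shared: x=10 y=3. PCs: A@0 B@2
Step 3: thread A executes A1 (x = x - 2). Shared: x=8 y=3. PCs: A@1 B@2
Step 4: thread B executes B3 (y = y - 1). Shared: x=8 y=2. PCs: A@1 B@3
Step 5: thread A executes A2 (y = 3). Shared: x=8 y=3. PCs: A@2 B@3
Step 6: thread A executes A3 (x = x - 1). Shared: x=7 y=3. PCs: A@3 B@3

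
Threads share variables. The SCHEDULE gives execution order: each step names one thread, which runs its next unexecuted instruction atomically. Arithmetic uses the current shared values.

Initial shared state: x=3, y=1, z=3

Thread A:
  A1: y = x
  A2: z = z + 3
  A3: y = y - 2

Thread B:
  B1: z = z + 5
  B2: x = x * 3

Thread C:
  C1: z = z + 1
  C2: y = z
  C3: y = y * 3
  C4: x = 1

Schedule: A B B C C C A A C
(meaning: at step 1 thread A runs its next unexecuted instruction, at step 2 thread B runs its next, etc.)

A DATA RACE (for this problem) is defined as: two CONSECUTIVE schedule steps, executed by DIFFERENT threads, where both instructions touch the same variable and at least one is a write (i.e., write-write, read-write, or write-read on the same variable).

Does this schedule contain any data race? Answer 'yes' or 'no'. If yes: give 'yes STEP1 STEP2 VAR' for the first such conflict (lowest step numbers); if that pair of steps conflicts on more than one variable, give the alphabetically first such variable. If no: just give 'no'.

Answer: no

Derivation:
Steps 1,2: A(r=x,w=y) vs B(r=z,w=z). No conflict.
Steps 2,3: same thread (B). No race.
Steps 3,4: B(r=x,w=x) vs C(r=z,w=z). No conflict.
Steps 4,5: same thread (C). No race.
Steps 5,6: same thread (C). No race.
Steps 6,7: C(r=y,w=y) vs A(r=z,w=z). No conflict.
Steps 7,8: same thread (A). No race.
Steps 8,9: A(r=y,w=y) vs C(r=-,w=x). No conflict.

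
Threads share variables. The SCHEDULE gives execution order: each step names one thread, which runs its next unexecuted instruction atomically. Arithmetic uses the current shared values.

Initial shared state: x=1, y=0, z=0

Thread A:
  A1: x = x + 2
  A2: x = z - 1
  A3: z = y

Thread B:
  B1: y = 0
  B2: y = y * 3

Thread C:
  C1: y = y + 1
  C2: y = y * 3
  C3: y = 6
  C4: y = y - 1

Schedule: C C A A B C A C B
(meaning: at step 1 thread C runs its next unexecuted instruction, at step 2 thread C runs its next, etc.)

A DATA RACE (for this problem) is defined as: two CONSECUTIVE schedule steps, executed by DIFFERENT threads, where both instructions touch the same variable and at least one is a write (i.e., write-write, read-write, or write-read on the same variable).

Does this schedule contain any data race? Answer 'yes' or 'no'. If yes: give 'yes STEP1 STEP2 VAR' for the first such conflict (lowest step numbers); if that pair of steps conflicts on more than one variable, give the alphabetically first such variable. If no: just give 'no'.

Steps 1,2: same thread (C). No race.
Steps 2,3: C(r=y,w=y) vs A(r=x,w=x). No conflict.
Steps 3,4: same thread (A). No race.
Steps 4,5: A(r=z,w=x) vs B(r=-,w=y). No conflict.
Steps 5,6: B(y = 0) vs C(y = 6). RACE on y (W-W).
Steps 6,7: C(y = 6) vs A(z = y). RACE on y (W-R).
Steps 7,8: A(z = y) vs C(y = y - 1). RACE on y (R-W).
Steps 8,9: C(y = y - 1) vs B(y = y * 3). RACE on y (W-W).
First conflict at steps 5,6.

Answer: yes 5 6 y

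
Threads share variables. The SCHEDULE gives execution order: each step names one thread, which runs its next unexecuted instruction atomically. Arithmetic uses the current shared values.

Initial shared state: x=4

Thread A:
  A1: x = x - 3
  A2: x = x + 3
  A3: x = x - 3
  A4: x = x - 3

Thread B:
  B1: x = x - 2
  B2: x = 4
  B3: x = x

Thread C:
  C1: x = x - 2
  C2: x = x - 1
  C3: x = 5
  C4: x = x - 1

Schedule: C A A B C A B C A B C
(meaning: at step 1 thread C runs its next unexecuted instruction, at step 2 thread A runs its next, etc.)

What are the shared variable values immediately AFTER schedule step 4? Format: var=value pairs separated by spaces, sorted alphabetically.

Answer: x=0

Derivation:
Step 1: thread C executes C1 (x = x - 2). Shared: x=2. PCs: A@0 B@0 C@1
Step 2: thread A executes A1 (x = x - 3). Shared: x=-1. PCs: A@1 B@0 C@1
Step 3: thread A executes A2 (x = x + 3). Shared: x=2. PCs: A@2 B@0 C@1
Step 4: thread B executes B1 (x = x - 2). Shared: x=0. PCs: A@2 B@1 C@1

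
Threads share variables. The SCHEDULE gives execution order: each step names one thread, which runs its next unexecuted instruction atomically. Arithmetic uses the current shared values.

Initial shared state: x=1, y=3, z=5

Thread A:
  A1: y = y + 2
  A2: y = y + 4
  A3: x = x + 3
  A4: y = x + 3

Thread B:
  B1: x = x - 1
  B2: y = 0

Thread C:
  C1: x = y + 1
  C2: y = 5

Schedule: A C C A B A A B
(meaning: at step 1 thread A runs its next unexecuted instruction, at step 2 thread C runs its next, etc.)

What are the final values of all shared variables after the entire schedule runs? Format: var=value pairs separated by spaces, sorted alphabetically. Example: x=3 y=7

Answer: x=8 y=0 z=5

Derivation:
Step 1: thread A executes A1 (y = y + 2). Shared: x=1 y=5 z=5. PCs: A@1 B@0 C@0
Step 2: thread C executes C1 (x = y + 1). Shared: x=6 y=5 z=5. PCs: A@1 B@0 C@1
Step 3: thread C executes C2 (y = 5). Shared: x=6 y=5 z=5. PCs: A@1 B@0 C@2
Step 4: thread A executes A2 (y = y + 4). Shared: x=6 y=9 z=5. PCs: A@2 B@0 C@2
Step 5: thread B executes B1 (x = x - 1). Shared: x=5 y=9 z=5. PCs: A@2 B@1 C@2
Step 6: thread A executes A3 (x = x + 3). Shared: x=8 y=9 z=5. PCs: A@3 B@1 C@2
Step 7: thread A executes A4 (y = x + 3). Shared: x=8 y=11 z=5. PCs: A@4 B@1 C@2
Step 8: thread B executes B2 (y = 0). Shared: x=8 y=0 z=5. PCs: A@4 B@2 C@2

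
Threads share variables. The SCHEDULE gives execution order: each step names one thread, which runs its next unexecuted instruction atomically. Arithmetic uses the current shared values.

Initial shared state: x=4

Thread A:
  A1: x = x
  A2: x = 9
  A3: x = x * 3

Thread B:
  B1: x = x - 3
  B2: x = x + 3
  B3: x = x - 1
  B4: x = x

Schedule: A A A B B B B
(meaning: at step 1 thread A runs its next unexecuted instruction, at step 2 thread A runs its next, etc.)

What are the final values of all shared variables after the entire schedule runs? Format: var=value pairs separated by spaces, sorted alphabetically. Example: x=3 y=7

Answer: x=26

Derivation:
Step 1: thread A executes A1 (x = x). Shared: x=4. PCs: A@1 B@0
Step 2: thread A executes A2 (x = 9). Shared: x=9. PCs: A@2 B@0
Step 3: thread A executes A3 (x = x * 3). Shared: x=27. PCs: A@3 B@0
Step 4: thread B executes B1 (x = x - 3). Shared: x=24. PCs: A@3 B@1
Step 5: thread B executes B2 (x = x + 3). Shared: x=27. PCs: A@3 B@2
Step 6: thread B executes B3 (x = x - 1). Shared: x=26. PCs: A@3 B@3
Step 7: thread B executes B4 (x = x). Shared: x=26. PCs: A@3 B@4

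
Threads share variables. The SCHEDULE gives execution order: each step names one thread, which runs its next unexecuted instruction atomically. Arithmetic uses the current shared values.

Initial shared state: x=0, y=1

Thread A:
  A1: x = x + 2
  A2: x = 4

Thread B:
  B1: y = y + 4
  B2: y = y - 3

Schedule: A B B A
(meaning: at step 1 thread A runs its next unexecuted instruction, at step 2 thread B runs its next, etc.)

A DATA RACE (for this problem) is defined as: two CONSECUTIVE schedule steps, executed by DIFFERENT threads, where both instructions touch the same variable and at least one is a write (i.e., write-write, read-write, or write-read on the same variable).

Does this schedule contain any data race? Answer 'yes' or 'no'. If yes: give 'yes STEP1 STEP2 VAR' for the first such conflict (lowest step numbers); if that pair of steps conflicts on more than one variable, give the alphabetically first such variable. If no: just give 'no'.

Answer: no

Derivation:
Steps 1,2: A(r=x,w=x) vs B(r=y,w=y). No conflict.
Steps 2,3: same thread (B). No race.
Steps 3,4: B(r=y,w=y) vs A(r=-,w=x). No conflict.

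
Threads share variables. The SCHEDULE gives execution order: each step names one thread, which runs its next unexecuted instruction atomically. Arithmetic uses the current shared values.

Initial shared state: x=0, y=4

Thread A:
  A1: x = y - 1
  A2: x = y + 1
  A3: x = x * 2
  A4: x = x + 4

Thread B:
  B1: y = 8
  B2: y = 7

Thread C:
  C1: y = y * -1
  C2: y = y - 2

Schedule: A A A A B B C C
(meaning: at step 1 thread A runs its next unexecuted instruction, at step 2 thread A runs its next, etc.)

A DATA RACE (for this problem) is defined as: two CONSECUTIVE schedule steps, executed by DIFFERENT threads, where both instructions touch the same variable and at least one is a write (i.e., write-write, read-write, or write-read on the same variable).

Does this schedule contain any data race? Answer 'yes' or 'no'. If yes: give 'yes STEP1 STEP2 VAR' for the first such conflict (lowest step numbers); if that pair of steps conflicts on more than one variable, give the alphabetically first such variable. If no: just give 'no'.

Answer: yes 6 7 y

Derivation:
Steps 1,2: same thread (A). No race.
Steps 2,3: same thread (A). No race.
Steps 3,4: same thread (A). No race.
Steps 4,5: A(r=x,w=x) vs B(r=-,w=y). No conflict.
Steps 5,6: same thread (B). No race.
Steps 6,7: B(y = 7) vs C(y = y * -1). RACE on y (W-W).
Steps 7,8: same thread (C). No race.
First conflict at steps 6,7.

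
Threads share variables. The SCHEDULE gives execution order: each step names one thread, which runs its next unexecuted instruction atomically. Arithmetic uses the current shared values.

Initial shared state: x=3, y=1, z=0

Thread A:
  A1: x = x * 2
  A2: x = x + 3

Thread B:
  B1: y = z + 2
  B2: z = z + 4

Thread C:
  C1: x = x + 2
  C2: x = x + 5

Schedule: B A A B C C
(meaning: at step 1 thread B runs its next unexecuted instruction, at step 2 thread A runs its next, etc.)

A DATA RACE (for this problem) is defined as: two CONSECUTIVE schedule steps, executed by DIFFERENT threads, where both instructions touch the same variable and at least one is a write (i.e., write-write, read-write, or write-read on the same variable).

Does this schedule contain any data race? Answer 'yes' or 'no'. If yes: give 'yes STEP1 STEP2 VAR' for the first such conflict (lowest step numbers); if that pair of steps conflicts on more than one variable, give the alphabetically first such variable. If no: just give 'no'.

Answer: no

Derivation:
Steps 1,2: B(r=z,w=y) vs A(r=x,w=x). No conflict.
Steps 2,3: same thread (A). No race.
Steps 3,4: A(r=x,w=x) vs B(r=z,w=z). No conflict.
Steps 4,5: B(r=z,w=z) vs C(r=x,w=x). No conflict.
Steps 5,6: same thread (C). No race.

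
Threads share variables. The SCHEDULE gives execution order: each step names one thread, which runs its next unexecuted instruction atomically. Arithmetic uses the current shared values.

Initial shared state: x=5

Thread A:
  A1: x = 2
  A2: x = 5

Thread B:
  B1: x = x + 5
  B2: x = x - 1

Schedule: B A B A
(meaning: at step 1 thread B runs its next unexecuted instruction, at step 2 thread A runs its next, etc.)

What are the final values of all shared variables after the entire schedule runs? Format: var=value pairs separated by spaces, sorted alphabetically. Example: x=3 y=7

Answer: x=5

Derivation:
Step 1: thread B executes B1 (x = x + 5). Shared: x=10. PCs: A@0 B@1
Step 2: thread A executes A1 (x = 2). Shared: x=2. PCs: A@1 B@1
Step 3: thread B executes B2 (x = x - 1). Shared: x=1. PCs: A@1 B@2
Step 4: thread A executes A2 (x = 5). Shared: x=5. PCs: A@2 B@2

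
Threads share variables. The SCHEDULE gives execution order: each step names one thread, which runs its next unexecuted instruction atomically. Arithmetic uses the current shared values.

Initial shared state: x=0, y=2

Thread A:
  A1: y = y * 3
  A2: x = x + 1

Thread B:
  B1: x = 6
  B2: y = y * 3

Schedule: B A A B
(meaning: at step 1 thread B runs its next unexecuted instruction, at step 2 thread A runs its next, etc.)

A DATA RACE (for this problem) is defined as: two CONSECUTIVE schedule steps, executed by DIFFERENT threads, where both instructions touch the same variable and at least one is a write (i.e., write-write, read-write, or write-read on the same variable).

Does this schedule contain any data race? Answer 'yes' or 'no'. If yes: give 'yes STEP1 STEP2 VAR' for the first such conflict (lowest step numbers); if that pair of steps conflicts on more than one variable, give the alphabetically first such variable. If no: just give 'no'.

Steps 1,2: B(r=-,w=x) vs A(r=y,w=y). No conflict.
Steps 2,3: same thread (A). No race.
Steps 3,4: A(r=x,w=x) vs B(r=y,w=y). No conflict.

Answer: no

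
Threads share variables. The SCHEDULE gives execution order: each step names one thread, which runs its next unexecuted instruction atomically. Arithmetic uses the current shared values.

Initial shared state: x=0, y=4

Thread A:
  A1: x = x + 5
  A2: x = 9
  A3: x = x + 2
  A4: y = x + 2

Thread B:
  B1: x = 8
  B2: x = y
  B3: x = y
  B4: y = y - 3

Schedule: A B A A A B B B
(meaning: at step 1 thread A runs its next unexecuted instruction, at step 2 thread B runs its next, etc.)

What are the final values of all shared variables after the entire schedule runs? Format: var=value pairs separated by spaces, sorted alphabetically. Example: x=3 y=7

Step 1: thread A executes A1 (x = x + 5). Shared: x=5 y=4. PCs: A@1 B@0
Step 2: thread B executes B1 (x = 8). Shared: x=8 y=4. PCs: A@1 B@1
Step 3: thread A executes A2 (x = 9). Shared: x=9 y=4. PCs: A@2 B@1
Step 4: thread A executes A3 (x = x + 2). Shared: x=11 y=4. PCs: A@3 B@1
Step 5: thread A executes A4 (y = x + 2). Shared: x=11 y=13. PCs: A@4 B@1
Step 6: thread B executes B2 (x = y). Shared: x=13 y=13. PCs: A@4 B@2
Step 7: thread B executes B3 (x = y). Shared: x=13 y=13. PCs: A@4 B@3
Step 8: thread B executes B4 (y = y - 3). Shared: x=13 y=10. PCs: A@4 B@4

Answer: x=13 y=10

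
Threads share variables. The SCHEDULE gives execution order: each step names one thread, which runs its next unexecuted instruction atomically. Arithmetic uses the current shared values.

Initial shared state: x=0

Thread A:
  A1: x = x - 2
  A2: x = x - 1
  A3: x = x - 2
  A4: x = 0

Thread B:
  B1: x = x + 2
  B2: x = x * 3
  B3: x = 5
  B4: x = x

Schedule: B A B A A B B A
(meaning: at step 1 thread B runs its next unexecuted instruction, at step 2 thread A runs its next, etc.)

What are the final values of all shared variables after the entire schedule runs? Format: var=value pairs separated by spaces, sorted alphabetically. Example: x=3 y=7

Answer: x=0

Derivation:
Step 1: thread B executes B1 (x = x + 2). Shared: x=2. PCs: A@0 B@1
Step 2: thread A executes A1 (x = x - 2). Shared: x=0. PCs: A@1 B@1
Step 3: thread B executes B2 (x = x * 3). Shared: x=0. PCs: A@1 B@2
Step 4: thread A executes A2 (x = x - 1). Shared: x=-1. PCs: A@2 B@2
Step 5: thread A executes A3 (x = x - 2). Shared: x=-3. PCs: A@3 B@2
Step 6: thread B executes B3 (x = 5). Shared: x=5. PCs: A@3 B@3
Step 7: thread B executes B4 (x = x). Shared: x=5. PCs: A@3 B@4
Step 8: thread A executes A4 (x = 0). Shared: x=0. PCs: A@4 B@4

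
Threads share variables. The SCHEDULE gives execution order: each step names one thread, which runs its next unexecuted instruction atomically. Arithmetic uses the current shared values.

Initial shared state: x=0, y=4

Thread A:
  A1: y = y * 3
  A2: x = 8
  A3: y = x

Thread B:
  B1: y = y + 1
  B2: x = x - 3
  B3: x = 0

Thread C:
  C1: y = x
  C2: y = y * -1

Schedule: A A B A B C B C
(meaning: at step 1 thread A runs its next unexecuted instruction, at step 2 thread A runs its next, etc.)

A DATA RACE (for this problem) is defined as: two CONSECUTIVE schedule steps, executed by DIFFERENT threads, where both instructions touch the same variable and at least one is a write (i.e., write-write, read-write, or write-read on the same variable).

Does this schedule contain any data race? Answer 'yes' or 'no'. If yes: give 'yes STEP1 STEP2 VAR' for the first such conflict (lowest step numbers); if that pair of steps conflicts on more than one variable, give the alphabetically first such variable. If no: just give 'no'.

Steps 1,2: same thread (A). No race.
Steps 2,3: A(r=-,w=x) vs B(r=y,w=y). No conflict.
Steps 3,4: B(y = y + 1) vs A(y = x). RACE on y (W-W).
Steps 4,5: A(y = x) vs B(x = x - 3). RACE on x (R-W).
Steps 5,6: B(x = x - 3) vs C(y = x). RACE on x (W-R).
Steps 6,7: C(y = x) vs B(x = 0). RACE on x (R-W).
Steps 7,8: B(r=-,w=x) vs C(r=y,w=y). No conflict.
First conflict at steps 3,4.

Answer: yes 3 4 y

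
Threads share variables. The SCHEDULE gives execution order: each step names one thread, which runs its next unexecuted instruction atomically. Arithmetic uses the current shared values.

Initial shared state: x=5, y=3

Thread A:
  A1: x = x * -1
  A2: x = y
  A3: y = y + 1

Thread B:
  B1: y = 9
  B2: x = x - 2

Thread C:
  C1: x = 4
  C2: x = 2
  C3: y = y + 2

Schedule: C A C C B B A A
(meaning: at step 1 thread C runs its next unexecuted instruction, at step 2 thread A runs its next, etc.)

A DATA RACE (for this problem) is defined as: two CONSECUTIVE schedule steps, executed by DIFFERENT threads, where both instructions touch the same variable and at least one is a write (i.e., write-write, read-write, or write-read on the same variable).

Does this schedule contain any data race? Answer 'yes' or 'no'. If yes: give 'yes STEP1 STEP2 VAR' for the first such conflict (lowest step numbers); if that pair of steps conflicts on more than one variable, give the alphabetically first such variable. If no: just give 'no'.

Answer: yes 1 2 x

Derivation:
Steps 1,2: C(x = 4) vs A(x = x * -1). RACE on x (W-W).
Steps 2,3: A(x = x * -1) vs C(x = 2). RACE on x (W-W).
Steps 3,4: same thread (C). No race.
Steps 4,5: C(y = y + 2) vs B(y = 9). RACE on y (W-W).
Steps 5,6: same thread (B). No race.
Steps 6,7: B(x = x - 2) vs A(x = y). RACE on x (W-W).
Steps 7,8: same thread (A). No race.
First conflict at steps 1,2.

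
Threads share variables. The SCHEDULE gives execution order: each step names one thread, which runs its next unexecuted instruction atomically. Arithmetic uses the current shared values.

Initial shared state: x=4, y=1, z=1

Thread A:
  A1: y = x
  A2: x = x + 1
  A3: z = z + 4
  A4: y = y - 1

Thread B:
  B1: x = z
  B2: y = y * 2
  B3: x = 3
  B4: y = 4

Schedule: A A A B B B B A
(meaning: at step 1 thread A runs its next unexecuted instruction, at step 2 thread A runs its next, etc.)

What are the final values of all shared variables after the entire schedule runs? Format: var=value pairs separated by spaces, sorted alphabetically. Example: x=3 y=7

Answer: x=3 y=3 z=5

Derivation:
Step 1: thread A executes A1 (y = x). Shared: x=4 y=4 z=1. PCs: A@1 B@0
Step 2: thread A executes A2 (x = x + 1). Shared: x=5 y=4 z=1. PCs: A@2 B@0
Step 3: thread A executes A3 (z = z + 4). Shared: x=5 y=4 z=5. PCs: A@3 B@0
Step 4: thread B executes B1 (x = z). Shared: x=5 y=4 z=5. PCs: A@3 B@1
Step 5: thread B executes B2 (y = y * 2). Shared: x=5 y=8 z=5. PCs: A@3 B@2
Step 6: thread B executes B3 (x = 3). Shared: x=3 y=8 z=5. PCs: A@3 B@3
Step 7: thread B executes B4 (y = 4). Shared: x=3 y=4 z=5. PCs: A@3 B@4
Step 8: thread A executes A4 (y = y - 1). Shared: x=3 y=3 z=5. PCs: A@4 B@4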